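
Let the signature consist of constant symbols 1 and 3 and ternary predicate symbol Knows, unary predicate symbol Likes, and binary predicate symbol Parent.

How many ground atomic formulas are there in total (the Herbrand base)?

14

With no function symbols, the Herbrand universe is just the 2 constants.
Ground atoms per predicate: Knows: 2^3 = 8, Likes: 2, Parent: 2^2 = 4.
Herbrand base size = 8 + 2 + 4 = 14.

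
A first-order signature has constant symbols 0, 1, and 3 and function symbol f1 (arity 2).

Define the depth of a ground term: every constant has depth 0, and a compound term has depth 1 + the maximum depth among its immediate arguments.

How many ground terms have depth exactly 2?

135

Let N_k count ground terms of depth at most k. Each non-constant term of depth ≤ k is some function symbol applied to depth-≤(k−1) arguments, giving N_k = 3 + N_{k-1}^2.
N_0 = 3
N_1 = 3 + 3^2 = 12
N_2 = 3 + 12^2 = 147
Terms of depth exactly 2: N_2 − N_1 = 147 − 12 = 135.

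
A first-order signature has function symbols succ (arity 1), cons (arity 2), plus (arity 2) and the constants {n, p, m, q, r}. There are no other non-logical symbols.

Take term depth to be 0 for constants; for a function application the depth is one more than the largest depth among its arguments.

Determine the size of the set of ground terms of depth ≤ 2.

7265

Let N_k count ground terms of depth at most k. Each non-constant term of depth ≤ k is some function symbol applied to depth-≤(k−1) arguments, giving N_k = 5 + N_{k-1} + N_{k-1}^2 + N_{k-1}^2.
N_0 = 5
N_1 = 5 + 5 + 5^2 + 5^2 = 60
N_2 = 5 + 60 + 60^2 + 60^2 = 7265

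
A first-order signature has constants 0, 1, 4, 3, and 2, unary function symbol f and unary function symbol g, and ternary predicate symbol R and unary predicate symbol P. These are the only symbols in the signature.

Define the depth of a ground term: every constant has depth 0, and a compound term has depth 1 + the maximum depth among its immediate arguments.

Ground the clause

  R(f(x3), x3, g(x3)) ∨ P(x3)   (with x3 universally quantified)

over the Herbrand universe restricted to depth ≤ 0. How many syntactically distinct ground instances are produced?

Ground terms of depth ≤ 0:
  Count level by level. With function symbols f/1, g/1, the terms of depth ≤ k are the 5 constants together with each function applied to depth-≤(k−1) tuples, so N_k = 5 + N_{k-1} + N_{k-1}.
  N_0 = 5
So there are 5 ground terms available for substitution.
The body mentions the single quantified variable x3; since ground terms form a free algebra, no two substitutions collapse to the same formula.
Number of ground instances = 5.

5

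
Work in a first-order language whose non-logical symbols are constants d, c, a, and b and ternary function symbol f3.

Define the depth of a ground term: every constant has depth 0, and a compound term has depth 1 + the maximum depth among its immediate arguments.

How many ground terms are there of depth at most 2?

314436

Write N_k for the number of ground terms of depth ≤ k. A term of depth ≤ k is either a constant or a function symbol applied to arguments of depth ≤ k−1, so N_k = 4 + N_{k-1}^3.
N_0 = 4
N_1 = 4 + 4^3 = 68
N_2 = 4 + 68^3 = 314436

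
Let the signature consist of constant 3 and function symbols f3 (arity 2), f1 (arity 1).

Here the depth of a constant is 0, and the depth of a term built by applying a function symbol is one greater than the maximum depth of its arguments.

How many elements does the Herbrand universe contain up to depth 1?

3

If N_k denotes the number of depth-≤k ground terms, the 1 constant gives N_0 = 1, and each function symbol of arity r contributes N_{k-1}^r new terms at level k: N_k = 1 + N_{k-1}^2 + N_{k-1}.
N_0 = 1
N_1 = 1 + 1^2 + 1 = 3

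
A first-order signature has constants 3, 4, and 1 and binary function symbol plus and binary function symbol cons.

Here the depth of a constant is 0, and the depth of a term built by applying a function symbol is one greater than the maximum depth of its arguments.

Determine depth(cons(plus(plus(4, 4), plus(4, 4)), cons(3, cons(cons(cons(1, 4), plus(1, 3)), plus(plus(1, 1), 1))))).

5

depth(plus(4, 4)) = 1 + max(0, 0) = 1
depth(plus(plus(4, 4), plus(4, 4))) = 1 + max(1, 1) = 2
depth(cons(1, 4)) = 1 + max(0, 0) = 1
depth(plus(1, 3)) = 1 + max(0, 0) = 1
depth(cons(cons(1, 4), plus(1, 3))) = 1 + max(1, 1) = 2
depth(plus(1, 1)) = 1 + max(0, 0) = 1
depth(plus(plus(1, 1), 1)) = 1 + max(1, 0) = 2
depth(cons(cons(cons(1, 4), plus(1, 3)), plus(plus(1, 1), 1))) = 1 + max(2, 2) = 3
depth(cons(3, cons(cons(cons(1, 4), plus(1, 3)), plus(plus(1, 1), 1)))) = 1 + max(0, 3) = 4
depth(cons(plus(plus(4, 4), plus(4, 4)), cons(3, cons(cons(cons(1, 4), plus(1, 3)), plus(plus(1, 1), 1))))) = 1 + max(2, 4) = 5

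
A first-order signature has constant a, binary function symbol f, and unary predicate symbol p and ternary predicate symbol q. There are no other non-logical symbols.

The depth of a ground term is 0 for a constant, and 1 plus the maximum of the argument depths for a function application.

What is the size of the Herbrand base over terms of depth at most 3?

17602

First count ground terms of depth ≤ 3.
Count level by level. With function symbols f/2, the terms of depth ≤ k are the 1 constant together with each function applied to depth-≤(k−1) tuples, so N_k = 1 + N_{k-1}^2.
N_0 = 1
N_1 = 1 + 1^2 = 2
N_2 = 1 + 2^2 = 5
N_3 = 1 + 5^2 = 26
So |H| = 26.
A ground atom is a predicate applied to a tuple of terms from H, so the count is the sum over predicates of |H|^arity:
  p: 26;  q: 26^3 = 17576
Total ground atoms: 26 + 17576 = 17602.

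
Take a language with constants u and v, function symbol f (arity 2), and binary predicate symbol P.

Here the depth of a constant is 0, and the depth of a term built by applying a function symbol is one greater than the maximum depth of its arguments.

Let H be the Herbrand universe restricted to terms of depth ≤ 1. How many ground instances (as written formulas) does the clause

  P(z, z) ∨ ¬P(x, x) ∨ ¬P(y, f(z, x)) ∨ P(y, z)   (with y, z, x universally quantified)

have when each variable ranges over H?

216

Ground terms of depth ≤ 1:
  Let N_k count ground terms of depth at most k. Each non-constant term of depth ≤ k is some function symbol applied to depth-≤(k−1) arguments, giving N_k = 2 + N_{k-1}^2.
  N_0 = 2
  N_1 = 2 + 2^2 = 6
  Explicitly: u, v, f(u, u), f(u, v), f(v, u), f(v, v).
So there are 6 ground terms available for substitution.
The body mentions every one of the 3 quantified variables; since ground terms form a free algebra, no two substitutions collapse to the same formula.
Number of ground instances = 6^3 = 216.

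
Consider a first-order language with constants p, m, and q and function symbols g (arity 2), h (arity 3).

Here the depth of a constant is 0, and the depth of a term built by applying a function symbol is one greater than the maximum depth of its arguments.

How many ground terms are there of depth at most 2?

60843

Write N_k for the number of ground terms of depth ≤ k. A term of depth ≤ k is either a constant or a function symbol applied to arguments of depth ≤ k−1, so N_k = 3 + N_{k-1}^2 + N_{k-1}^3.
N_0 = 3
N_1 = 3 + 3^2 + 3^3 = 39
N_2 = 3 + 39^2 + 39^3 = 60843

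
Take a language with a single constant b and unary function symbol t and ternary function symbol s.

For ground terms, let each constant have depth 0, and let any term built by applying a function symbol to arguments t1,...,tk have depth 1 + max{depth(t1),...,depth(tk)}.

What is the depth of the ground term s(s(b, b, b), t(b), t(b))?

2

depth(s(b, b, b)) = 1 + max(0, 0, 0) = 1
depth(t(b)) = 1 + depth(b) = 1 + 0 = 1
depth(s(s(b, b, b), t(b), t(b))) = 1 + max(1, 1, 1) = 2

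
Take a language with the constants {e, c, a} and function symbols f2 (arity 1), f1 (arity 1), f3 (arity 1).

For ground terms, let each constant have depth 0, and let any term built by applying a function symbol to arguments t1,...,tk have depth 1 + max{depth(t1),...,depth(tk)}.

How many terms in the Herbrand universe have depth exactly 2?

Let N_k count ground terms of depth at most k. Each non-constant term of depth ≤ k is some function symbol applied to depth-≤(k−1) arguments, giving N_k = 3 + N_{k-1} + N_{k-1} + N_{k-1}.
N_0 = 3
N_1 = 3 + 3 + 3 + 3 = 12
N_2 = 3 + 12 + 12 + 12 = 39
Terms of depth exactly 2: N_2 − N_1 = 39 − 12 = 27.

27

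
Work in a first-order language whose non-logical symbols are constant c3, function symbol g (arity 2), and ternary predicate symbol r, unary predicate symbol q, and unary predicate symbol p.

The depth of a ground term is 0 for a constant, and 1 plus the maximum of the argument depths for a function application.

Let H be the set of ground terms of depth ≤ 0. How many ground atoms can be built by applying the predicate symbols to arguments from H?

First count ground terms of depth ≤ 0.
Let N_k count ground terms of depth at most k. Each non-constant term of depth ≤ k is some function symbol applied to depth-≤(k−1) arguments, giving N_k = 1 + N_{k-1}^2.
N_0 = 1
Explicitly: c3.
So |H| = 1.
Ground atoms are formed by filling each argument slot of a predicate with a term from H, so an r-ary predicate gives |H|^r atoms:
  r: 1^3 = 1;  q: 1;  p: 1
Total ground atoms: 1 + 1 + 1 = 3.

3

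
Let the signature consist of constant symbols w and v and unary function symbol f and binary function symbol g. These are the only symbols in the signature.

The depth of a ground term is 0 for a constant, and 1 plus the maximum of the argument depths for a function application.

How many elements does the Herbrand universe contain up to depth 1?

8

Let N_k count ground terms of depth at most k. Each non-constant term of depth ≤ k is some function symbol applied to depth-≤(k−1) arguments, giving N_k = 2 + N_{k-1} + N_{k-1}^2.
N_0 = 2
N_1 = 2 + 2 + 2^2 = 8
Explicitly: w, v, f(w), f(v), g(w, w), g(w, v), g(v, w), g(v, v).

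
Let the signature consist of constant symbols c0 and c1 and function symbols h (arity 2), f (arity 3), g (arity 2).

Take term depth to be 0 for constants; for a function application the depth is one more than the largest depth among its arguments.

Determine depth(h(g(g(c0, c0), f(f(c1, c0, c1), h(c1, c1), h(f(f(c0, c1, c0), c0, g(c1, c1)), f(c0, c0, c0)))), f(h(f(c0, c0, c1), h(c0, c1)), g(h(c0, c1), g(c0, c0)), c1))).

6

depth(g(c0, c0)) = 1 + max(0, 0) = 1
depth(f(c1, c0, c1)) = 1 + max(0, 0, 0) = 1
depth(h(c1, c1)) = 1 + max(0, 0) = 1
depth(f(c0, c1, c0)) = 1 + max(0, 0, 0) = 1
depth(g(c1, c1)) = 1 + max(0, 0) = 1
depth(f(f(c0, c1, c0), c0, g(c1, c1))) = 1 + max(1, 0, 1) = 2
depth(f(c0, c0, c0)) = 1 + max(0, 0, 0) = 1
depth(h(f(f(c0, c1, c0), c0, g(c1, c1)), f(c0, c0, c0))) = 1 + max(2, 1) = 3
depth(f(f(c1, c0, c1), h(c1, c1), h(f(f(c0, c1, c0), c0, g(c1, c1)), f(c0, c0, c0)))) = 1 + max(1, 1, 3) = 4
depth(g(g(c0, c0), f(f(c1, c0, c1), h(c1, c1), h(f(f(c0, c1, c0), c0, g(c1, c1)), f(c0, c0, c0))))) = 1 + max(1, 4) = 5
depth(f(c0, c0, c1)) = 1 + max(0, 0, 0) = 1
depth(h(c0, c1)) = 1 + max(0, 0) = 1
depth(h(f(c0, c0, c1), h(c0, c1))) = 1 + max(1, 1) = 2
depth(g(h(c0, c1), g(c0, c0))) = 1 + max(1, 1) = 2
depth(f(h(f(c0, c0, c1), h(c0, c1)), g(h(c0, c1), g(c0, c0)), c1)) = 1 + max(2, 2, 0) = 3
depth(h(g(g(c0, c0), f(f(c1, c0, c1), h(c1, c1), h(f(f(c0, c1, c0), c0, g(c1, c1)), f(c0, c0, c0)))), f(h(f(c0, c0, c1), h(c0, c1)), g(h(c0, c1), g(c0, c0)), c1))) = 1 + max(5, 3) = 6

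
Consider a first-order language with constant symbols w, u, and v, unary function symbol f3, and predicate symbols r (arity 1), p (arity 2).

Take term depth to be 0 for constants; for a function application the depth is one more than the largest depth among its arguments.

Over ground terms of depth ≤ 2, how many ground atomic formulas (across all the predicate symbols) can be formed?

First count ground terms of depth ≤ 2.
Let N_k count ground terms of depth at most k. Each non-constant term of depth ≤ k is some function symbol applied to depth-≤(k−1) arguments, giving N_k = 3 + N_{k-1}.
N_0 = 3
N_1 = 3 + 3 = 6
N_2 = 3 + 6 = 9
So |H| = 9.
Ground atoms are formed by filling each argument slot of a predicate with a term from H, so an r-ary predicate gives |H|^r atoms:
  r: 9;  p: 9^2 = 81
Total ground atoms: 9 + 81 = 90.

90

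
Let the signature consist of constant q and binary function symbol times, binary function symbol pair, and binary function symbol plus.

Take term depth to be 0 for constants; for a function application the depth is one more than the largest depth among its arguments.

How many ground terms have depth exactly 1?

3

Let N_k = |{terms of depth ≤ k}|. Then N_0 = 1 and N_k = 1 + N_{k-1}^2 + N_{k-1}^2 + N_{k-1}^2 for k ≥ 1 (one summand per function symbol, arity giving the exponent).
N_0 = 1
N_1 = 1 + 1^2 + 1^2 + 1^2 = 4
Terms of depth exactly 1: N_1 − N_0 = 4 − 1 = 3.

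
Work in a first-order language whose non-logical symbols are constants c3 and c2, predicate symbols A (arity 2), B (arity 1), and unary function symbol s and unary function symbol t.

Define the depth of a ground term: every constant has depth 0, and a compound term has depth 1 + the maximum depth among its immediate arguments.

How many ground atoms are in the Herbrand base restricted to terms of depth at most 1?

First count ground terms of depth ≤ 1.
Count level by level. With function symbols s/1, t/1, the terms of depth ≤ k are the 2 constants together with each function applied to depth-≤(k−1) tuples, so N_k = 2 + N_{k-1} + N_{k-1}.
N_0 = 2
N_1 = 2 + 2 + 2 = 6
Explicitly: c3, c2, s(c3), s(c2), t(c3), t(c2).
So |H| = 6.
Ground atoms are formed by filling each argument slot of a predicate with a term from H, so an r-ary predicate gives |H|^r atoms:
  A: 6^2 = 36;  B: 6
Total ground atoms: 36 + 6 = 42.

42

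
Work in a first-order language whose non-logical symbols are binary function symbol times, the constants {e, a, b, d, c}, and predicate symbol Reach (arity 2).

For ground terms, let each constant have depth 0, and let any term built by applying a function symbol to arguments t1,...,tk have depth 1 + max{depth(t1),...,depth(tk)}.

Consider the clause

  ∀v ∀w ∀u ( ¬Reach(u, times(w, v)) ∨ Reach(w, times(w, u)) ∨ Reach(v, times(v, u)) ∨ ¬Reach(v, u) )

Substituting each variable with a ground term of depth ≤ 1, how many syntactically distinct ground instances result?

Ground terms of depth ≤ 1:
  Count level by level. With function symbols times/2, the terms of depth ≤ k are the 5 constants together with each function applied to depth-≤(k−1) tuples, so N_k = 5 + N_{k-1}^2.
  N_0 = 5
  N_1 = 5 + 5^2 = 30
So there are 30 ground terms available for substitution.
The clause has 3 distinct variables (v, w, u), each appearing in the body. In the free term algebra distinct substitutions yield syntactically distinct ground instances.
Number of ground instances = 30^3 = 27000.

27000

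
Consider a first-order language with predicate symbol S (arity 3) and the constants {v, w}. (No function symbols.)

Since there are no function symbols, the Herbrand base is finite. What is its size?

With no function symbols, the Herbrand universe is just the 2 constants.
Ground atoms per predicate: S: 2^3 = 8.
Herbrand base size = 8 = 8.

8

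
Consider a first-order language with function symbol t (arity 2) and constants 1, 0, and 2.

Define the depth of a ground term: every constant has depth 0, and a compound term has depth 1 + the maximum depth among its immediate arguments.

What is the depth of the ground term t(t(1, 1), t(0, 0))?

depth(t(1, 1)) = 1 + max(0, 0) = 1
depth(t(0, 0)) = 1 + max(0, 0) = 1
depth(t(t(1, 1), t(0, 0))) = 1 + max(1, 1) = 2

2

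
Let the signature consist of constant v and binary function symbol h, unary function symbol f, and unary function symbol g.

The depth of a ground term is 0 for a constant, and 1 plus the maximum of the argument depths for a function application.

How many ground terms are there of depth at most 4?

458329

Write N_k for the number of ground terms of depth ≤ k. A term of depth ≤ k is either a constant or a function symbol applied to arguments of depth ≤ k−1, so N_k = 1 + N_{k-1}^2 + N_{k-1} + N_{k-1}.
N_0 = 1
N_1 = 1 + 1^2 + 1 + 1 = 4
N_2 = 1 + 4^2 + 4 + 4 = 25
N_3 = 1 + 25^2 + 25 + 25 = 676
N_4 = 1 + 676^2 + 676 + 676 = 458329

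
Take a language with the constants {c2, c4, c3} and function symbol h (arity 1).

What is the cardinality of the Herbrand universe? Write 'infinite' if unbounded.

infinite

The signature has at least one function symbol (h, arity 1) and at least one constant (c2).
Iterating h gives infinitely many distinct ground terms: c2, h(c2), h(h(c2)), ...
So the Herbrand universe is infinite.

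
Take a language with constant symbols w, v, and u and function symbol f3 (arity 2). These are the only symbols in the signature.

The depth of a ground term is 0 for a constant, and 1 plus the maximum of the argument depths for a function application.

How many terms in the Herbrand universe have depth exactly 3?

21465

Let N_k count ground terms of depth at most k. Each non-constant term of depth ≤ k is some function symbol applied to depth-≤(k−1) arguments, giving N_k = 3 + N_{k-1}^2.
N_0 = 3
N_1 = 3 + 3^2 = 12
N_2 = 3 + 12^2 = 147
N_3 = 3 + 147^2 = 21612
Terms of depth exactly 3: N_3 − N_2 = 21612 − 147 = 21465.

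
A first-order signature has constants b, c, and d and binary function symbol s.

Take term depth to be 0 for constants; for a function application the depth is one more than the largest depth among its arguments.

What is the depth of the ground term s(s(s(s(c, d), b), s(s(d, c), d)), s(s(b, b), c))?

depth(s(c, d)) = 1 + max(0, 0) = 1
depth(s(s(c, d), b)) = 1 + max(1, 0) = 2
depth(s(d, c)) = 1 + max(0, 0) = 1
depth(s(s(d, c), d)) = 1 + max(1, 0) = 2
depth(s(s(s(c, d), b), s(s(d, c), d))) = 1 + max(2, 2) = 3
depth(s(b, b)) = 1 + max(0, 0) = 1
depth(s(s(b, b), c)) = 1 + max(1, 0) = 2
depth(s(s(s(s(c, d), b), s(s(d, c), d)), s(s(b, b), c))) = 1 + max(3, 2) = 4

4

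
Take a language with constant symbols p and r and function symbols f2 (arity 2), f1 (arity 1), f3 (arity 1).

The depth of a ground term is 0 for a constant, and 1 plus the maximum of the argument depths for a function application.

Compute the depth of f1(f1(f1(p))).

3

depth(f1(p)) = 1 + depth(p) = 1 + 0 = 1
depth(f1(f1(p))) = 1 + depth(f1(p)) = 1 + 1 = 2
depth(f1(f1(f1(p)))) = 1 + depth(f1(f1(p))) = 1 + 2 = 3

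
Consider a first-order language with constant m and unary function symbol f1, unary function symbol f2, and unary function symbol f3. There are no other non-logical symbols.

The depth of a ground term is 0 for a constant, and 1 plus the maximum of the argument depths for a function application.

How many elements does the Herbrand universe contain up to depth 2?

13

Count level by level. With function symbols f1/1, f2/1, f3/1, the terms of depth ≤ k are the 1 constant together with each function applied to depth-≤(k−1) tuples, so N_k = 1 + N_{k-1} + N_{k-1} + N_{k-1}.
N_0 = 1
N_1 = 1 + 1 + 1 + 1 = 4
N_2 = 1 + 4 + 4 + 4 = 13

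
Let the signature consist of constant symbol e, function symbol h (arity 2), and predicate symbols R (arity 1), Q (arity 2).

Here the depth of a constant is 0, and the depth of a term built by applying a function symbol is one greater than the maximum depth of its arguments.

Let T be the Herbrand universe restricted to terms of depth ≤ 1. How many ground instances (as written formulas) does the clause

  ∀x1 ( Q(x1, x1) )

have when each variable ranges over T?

2

Ground terms of depth ≤ 1:
  Count level by level. With function symbols h/2, the terms of depth ≤ k are the 1 constant together with each function applied to depth-≤(k−1) tuples, so N_k = 1 + N_{k-1}^2.
  N_0 = 1
  N_1 = 1 + 1^2 = 2
  Explicitly: e, h(e, e).
So there are 2 ground terms available for substitution.
The clause has 1 distinct variable (x1), which appears in the body. In the free term algebra distinct substitutions yield syntactically distinct ground instances.
Number of ground instances = 2.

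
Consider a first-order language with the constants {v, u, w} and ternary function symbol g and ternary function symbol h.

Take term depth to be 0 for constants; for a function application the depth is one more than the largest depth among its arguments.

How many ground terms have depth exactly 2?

370332

Write N_k for the number of ground terms of depth ≤ k. A term of depth ≤ k is either a constant or a function symbol applied to arguments of depth ≤ k−1, so N_k = 3 + N_{k-1}^3 + N_{k-1}^3.
N_0 = 3
N_1 = 3 + 3^3 + 3^3 = 57
N_2 = 3 + 57^3 + 57^3 = 370389
Terms of depth exactly 2: N_2 − N_1 = 370389 − 57 = 370332.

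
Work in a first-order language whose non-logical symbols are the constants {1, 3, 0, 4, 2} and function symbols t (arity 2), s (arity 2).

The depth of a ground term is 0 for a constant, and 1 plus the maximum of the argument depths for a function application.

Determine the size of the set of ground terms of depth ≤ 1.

55

Let N_k count ground terms of depth at most k. Each non-constant term of depth ≤ k is some function symbol applied to depth-≤(k−1) arguments, giving N_k = 5 + N_{k-1}^2 + N_{k-1}^2.
N_0 = 5
N_1 = 5 + 5^2 + 5^2 = 55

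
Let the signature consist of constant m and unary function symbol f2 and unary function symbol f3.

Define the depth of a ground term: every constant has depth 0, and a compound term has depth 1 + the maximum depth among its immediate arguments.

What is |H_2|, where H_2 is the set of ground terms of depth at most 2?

Write N_k for the number of ground terms of depth ≤ k. A term of depth ≤ k is either a constant or a function symbol applied to arguments of depth ≤ k−1, so N_k = 1 + N_{k-1} + N_{k-1}.
N_0 = 1
N_1 = 1 + 1 + 1 = 3
N_2 = 1 + 3 + 3 = 7
Explicitly: m, f2(m), f2(f2(m)), f2(f3(m)), f3(m), f3(f2(m)), f3(f3(m)).

7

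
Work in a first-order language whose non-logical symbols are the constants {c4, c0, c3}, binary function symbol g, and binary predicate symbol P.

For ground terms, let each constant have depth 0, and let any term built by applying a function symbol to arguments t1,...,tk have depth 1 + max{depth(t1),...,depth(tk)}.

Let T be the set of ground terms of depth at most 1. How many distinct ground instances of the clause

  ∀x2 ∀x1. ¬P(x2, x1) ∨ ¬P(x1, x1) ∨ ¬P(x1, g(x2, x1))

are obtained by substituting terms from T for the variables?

144

Ground terms of depth ≤ 1:
  If N_k denotes the number of depth-≤k ground terms, the 3 constants give N_0 = 3, and each function symbol of arity r contributes N_{k-1}^r new terms at level k: N_k = 3 + N_{k-1}^2.
  N_0 = 3
  N_1 = 3 + 3^2 = 12
So there are 12 ground terms available for substitution.
Each of x2, x1 ranges independently over the available ground terms, and distinct assignments produce distinct instances.
Number of ground instances = 12^2 = 144.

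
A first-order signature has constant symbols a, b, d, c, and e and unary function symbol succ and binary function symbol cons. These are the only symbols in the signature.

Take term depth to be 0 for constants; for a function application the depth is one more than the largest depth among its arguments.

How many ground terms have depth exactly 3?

1600230

Count level by level. With function symbols succ/1, cons/2, the terms of depth ≤ k are the 5 constants together with each function applied to depth-≤(k−1) tuples, so N_k = 5 + N_{k-1} + N_{k-1}^2.
N_0 = 5
N_1 = 5 + 5 + 5^2 = 35
N_2 = 5 + 35 + 35^2 = 1265
N_3 = 5 + 1265 + 1265^2 = 1601495
Terms of depth exactly 3: N_3 − N_2 = 1601495 − 1265 = 1600230.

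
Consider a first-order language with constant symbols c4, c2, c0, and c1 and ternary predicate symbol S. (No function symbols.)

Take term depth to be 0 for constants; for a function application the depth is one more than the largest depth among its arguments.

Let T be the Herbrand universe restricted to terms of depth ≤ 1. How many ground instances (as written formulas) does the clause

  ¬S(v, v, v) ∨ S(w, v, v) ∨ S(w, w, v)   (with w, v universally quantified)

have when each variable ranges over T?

Ground terms of depth ≤ 1:
  With no function symbols every ground term is a constant, so there are exactly 4 ground terms at every depth bound.
  N_0 = 4
  N_1 = 4
  Explicitly: c4, c2, c0, c1.
So there are 4 ground terms available for substitution.
The body mentions every one of the 2 quantified variables; since ground terms form a free algebra, no two substitutions collapse to the same formula.
Number of ground instances = 4^2 = 16.

16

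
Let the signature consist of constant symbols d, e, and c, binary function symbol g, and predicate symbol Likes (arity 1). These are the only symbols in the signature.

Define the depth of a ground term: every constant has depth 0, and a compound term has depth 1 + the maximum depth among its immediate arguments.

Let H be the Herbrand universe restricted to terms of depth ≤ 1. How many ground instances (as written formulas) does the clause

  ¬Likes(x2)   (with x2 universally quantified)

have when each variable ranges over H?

12

Ground terms of depth ≤ 1:
  Let N_k count ground terms of depth at most k. Each non-constant term of depth ≤ k is some function symbol applied to depth-≤(k−1) arguments, giving N_k = 3 + N_{k-1}^2.
  N_0 = 3
  N_1 = 3 + 3^2 = 12
  Explicitly: d, e, c, g(d, d), g(d, e), g(d, c), g(e, d), g(e, e), g(e, c), g(c, d), g(c, e), g(c, c).
So there are 12 ground terms available for substitution.
The clause has 1 distinct variable (x2), which appears in the body. In the free term algebra distinct substitutions yield syntactically distinct ground instances.
Number of ground instances = 12.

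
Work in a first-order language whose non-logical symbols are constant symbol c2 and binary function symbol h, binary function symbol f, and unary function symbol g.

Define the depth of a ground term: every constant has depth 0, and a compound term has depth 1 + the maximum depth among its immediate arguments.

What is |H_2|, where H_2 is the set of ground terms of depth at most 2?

Let N_k = |{terms of depth ≤ k}|. Then N_0 = 1 and N_k = 1 + N_{k-1}^2 + N_{k-1}^2 + N_{k-1} for k ≥ 1 (one summand per function symbol, arity giving the exponent).
N_0 = 1
N_1 = 1 + 1^2 + 1^2 + 1 = 4
N_2 = 1 + 4^2 + 4^2 + 4 = 37

37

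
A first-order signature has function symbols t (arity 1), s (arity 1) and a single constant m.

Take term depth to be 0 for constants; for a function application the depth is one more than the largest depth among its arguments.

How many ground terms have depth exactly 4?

Let N_k = |{terms of depth ≤ k}|. Then N_0 = 1 and N_k = 1 + N_{k-1} + N_{k-1} for k ≥ 1 (one summand per function symbol, arity giving the exponent).
N_0 = 1
N_1 = 1 + 1 + 1 = 3
N_2 = 1 + 3 + 3 = 7
N_3 = 1 + 7 + 7 = 15
N_4 = 1 + 15 + 15 = 31
Terms of depth exactly 4: N_4 − N_3 = 31 − 15 = 16.

16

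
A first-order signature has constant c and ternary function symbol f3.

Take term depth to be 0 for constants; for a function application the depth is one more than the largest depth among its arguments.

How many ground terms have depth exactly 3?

Let N_k = |{terms of depth ≤ k}|. Then N_0 = 1 and N_k = 1 + N_{k-1}^3 for k ≥ 1 (one summand per function symbol, arity giving the exponent).
N_0 = 1
N_1 = 1 + 1^3 = 2
N_2 = 1 + 2^3 = 9
N_3 = 1 + 9^3 = 730
Terms of depth exactly 3: N_3 − N_2 = 730 − 9 = 721.

721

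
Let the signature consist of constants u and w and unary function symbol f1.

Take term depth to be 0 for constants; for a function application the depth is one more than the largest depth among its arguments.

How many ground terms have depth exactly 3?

2

If N_k denotes the number of depth-≤k ground terms, the 2 constants give N_0 = 2, and each function symbol of arity r contributes N_{k-1}^r new terms at level k: N_k = 2 + N_{k-1}.
N_0 = 2
N_1 = 2 + 2 = 4
N_2 = 2 + 4 = 6
N_3 = 2 + 6 = 8
Terms of depth exactly 3: N_3 − N_2 = 8 − 6 = 2.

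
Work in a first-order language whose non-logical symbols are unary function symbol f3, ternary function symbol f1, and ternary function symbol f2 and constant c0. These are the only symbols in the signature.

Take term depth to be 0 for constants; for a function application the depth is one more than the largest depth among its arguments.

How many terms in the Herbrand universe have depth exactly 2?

Write N_k for the number of ground terms of depth ≤ k. A term of depth ≤ k is either a constant or a function symbol applied to arguments of depth ≤ k−1, so N_k = 1 + N_{k-1} + N_{k-1}^3 + N_{k-1}^3.
N_0 = 1
N_1 = 1 + 1 + 1^3 + 1^3 = 4
N_2 = 1 + 4 + 4^3 + 4^3 = 133
Terms of depth exactly 2: N_2 − N_1 = 133 − 4 = 129.

129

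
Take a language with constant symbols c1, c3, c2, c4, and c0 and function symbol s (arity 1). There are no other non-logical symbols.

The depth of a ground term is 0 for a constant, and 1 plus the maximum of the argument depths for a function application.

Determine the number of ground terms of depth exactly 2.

5

If N_k denotes the number of depth-≤k ground terms, the 5 constants give N_0 = 5, and each function symbol of arity r contributes N_{k-1}^r new terms at level k: N_k = 5 + N_{k-1}.
N_0 = 5
N_1 = 5 + 5 = 10
N_2 = 5 + 10 = 15
Terms of depth exactly 2: N_2 − N_1 = 15 − 10 = 5.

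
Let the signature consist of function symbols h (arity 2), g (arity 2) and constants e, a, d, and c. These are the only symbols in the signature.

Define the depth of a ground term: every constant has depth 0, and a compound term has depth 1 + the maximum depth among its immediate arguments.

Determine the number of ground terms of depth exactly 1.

Write N_k for the number of ground terms of depth ≤ k. A term of depth ≤ k is either a constant or a function symbol applied to arguments of depth ≤ k−1, so N_k = 4 + N_{k-1}^2 + N_{k-1}^2.
N_0 = 4
N_1 = 4 + 4^2 + 4^2 = 36
Terms of depth exactly 1: N_1 − N_0 = 36 − 4 = 32.

32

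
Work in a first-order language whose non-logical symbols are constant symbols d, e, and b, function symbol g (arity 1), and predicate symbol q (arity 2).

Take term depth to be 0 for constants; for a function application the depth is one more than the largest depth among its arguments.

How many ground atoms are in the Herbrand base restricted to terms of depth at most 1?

First count ground terms of depth ≤ 1.
If N_k denotes the number of depth-≤k ground terms, the 3 constants give N_0 = 3, and each function symbol of arity r contributes N_{k-1}^r new terms at level k: N_k = 3 + N_{k-1}.
N_0 = 3
N_1 = 3 + 3 = 6
Explicitly: d, e, b, g(d), g(e), g(b).
So |H| = 6.
Ground atoms are formed by filling each argument slot of a predicate with a term from H, so an r-ary predicate gives |H|^r atoms:
  q: 6^2 = 36
Total ground atoms: 36.

36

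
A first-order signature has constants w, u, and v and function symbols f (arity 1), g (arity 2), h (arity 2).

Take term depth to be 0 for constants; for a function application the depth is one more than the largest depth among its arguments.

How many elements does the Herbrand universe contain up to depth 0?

If N_k denotes the number of depth-≤k ground terms, the 3 constants give N_0 = 3, and each function symbol of arity r contributes N_{k-1}^r new terms at level k: N_k = 3 + N_{k-1} + N_{k-1}^2 + N_{k-1}^2.
N_0 = 3
Explicitly: w, u, v.

3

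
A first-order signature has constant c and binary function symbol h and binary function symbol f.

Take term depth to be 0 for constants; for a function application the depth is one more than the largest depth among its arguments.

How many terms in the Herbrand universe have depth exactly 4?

Count level by level. With function symbols h/2, f/2, the terms of depth ≤ k are the 1 constant together with each function applied to depth-≤(k−1) tuples, so N_k = 1 + N_{k-1}^2 + N_{k-1}^2.
N_0 = 1
N_1 = 1 + 1^2 + 1^2 = 3
N_2 = 1 + 3^2 + 3^2 = 19
N_3 = 1 + 19^2 + 19^2 = 723
N_4 = 1 + 723^2 + 723^2 = 1045459
Terms of depth exactly 4: N_4 − N_3 = 1045459 − 723 = 1044736.

1044736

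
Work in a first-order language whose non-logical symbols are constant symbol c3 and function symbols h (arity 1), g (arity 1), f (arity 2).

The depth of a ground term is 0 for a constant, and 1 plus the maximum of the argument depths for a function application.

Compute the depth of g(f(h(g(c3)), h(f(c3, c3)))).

depth(g(c3)) = 1 + depth(c3) = 1 + 0 = 1
depth(h(g(c3))) = 1 + depth(g(c3)) = 1 + 1 = 2
depth(f(c3, c3)) = 1 + max(0, 0) = 1
depth(h(f(c3, c3))) = 1 + depth(f(c3, c3)) = 1 + 1 = 2
depth(f(h(g(c3)), h(f(c3, c3)))) = 1 + max(2, 2) = 3
depth(g(f(h(g(c3)), h(f(c3, c3))))) = 1 + depth(f(h(g(c3)), h(f(c3, c3)))) = 1 + 3 = 4

4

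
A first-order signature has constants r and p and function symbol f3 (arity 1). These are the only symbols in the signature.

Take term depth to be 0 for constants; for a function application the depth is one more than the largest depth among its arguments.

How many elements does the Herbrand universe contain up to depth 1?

4

Count level by level. With function symbols f3/1, the terms of depth ≤ k are the 2 constants together with each function applied to depth-≤(k−1) tuples, so N_k = 2 + N_{k-1}.
N_0 = 2
N_1 = 2 + 2 = 4
Explicitly: r, p, f3(r), f3(p).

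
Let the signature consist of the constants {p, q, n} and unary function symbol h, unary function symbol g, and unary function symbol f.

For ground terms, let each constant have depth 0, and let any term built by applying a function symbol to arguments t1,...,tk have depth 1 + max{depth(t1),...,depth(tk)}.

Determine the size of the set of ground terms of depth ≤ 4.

363

If N_k denotes the number of depth-≤k ground terms, the 3 constants give N_0 = 3, and each function symbol of arity r contributes N_{k-1}^r new terms at level k: N_k = 3 + N_{k-1} + N_{k-1} + N_{k-1}.
N_0 = 3
N_1 = 3 + 3 + 3 + 3 = 12
N_2 = 3 + 12 + 12 + 12 = 39
N_3 = 3 + 39 + 39 + 39 = 120
N_4 = 3 + 120 + 120 + 120 = 363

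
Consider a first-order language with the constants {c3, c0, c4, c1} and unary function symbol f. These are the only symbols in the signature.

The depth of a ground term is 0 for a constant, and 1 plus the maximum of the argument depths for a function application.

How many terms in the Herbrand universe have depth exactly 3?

4

Count level by level. With function symbols f/1, the terms of depth ≤ k are the 4 constants together with each function applied to depth-≤(k−1) tuples, so N_k = 4 + N_{k-1}.
N_0 = 4
N_1 = 4 + 4 = 8
N_2 = 4 + 8 = 12
N_3 = 4 + 12 = 16
Terms of depth exactly 3: N_3 − N_2 = 16 − 12 = 4.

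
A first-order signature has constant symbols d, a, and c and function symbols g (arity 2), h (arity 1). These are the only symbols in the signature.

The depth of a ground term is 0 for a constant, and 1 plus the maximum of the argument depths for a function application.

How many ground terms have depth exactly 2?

228

Let N_k count ground terms of depth at most k. Each non-constant term of depth ≤ k is some function symbol applied to depth-≤(k−1) arguments, giving N_k = 3 + N_{k-1}^2 + N_{k-1}.
N_0 = 3
N_1 = 3 + 3^2 + 3 = 15
N_2 = 3 + 15^2 + 15 = 243
Terms of depth exactly 2: N_2 − N_1 = 243 − 15 = 228.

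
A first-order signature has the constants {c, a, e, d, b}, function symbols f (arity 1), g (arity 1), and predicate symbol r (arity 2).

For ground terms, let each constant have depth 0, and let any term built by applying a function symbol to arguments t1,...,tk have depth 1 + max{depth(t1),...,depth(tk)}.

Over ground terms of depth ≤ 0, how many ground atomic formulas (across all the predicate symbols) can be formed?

25

First count ground terms of depth ≤ 0.
If N_k denotes the number of depth-≤k ground terms, the 5 constants give N_0 = 5, and each function symbol of arity r contributes N_{k-1}^r new terms at level k: N_k = 5 + N_{k-1} + N_{k-1}.
N_0 = 5
So |H| = 5.
Ground atoms are formed by filling each argument slot of a predicate with a term from H, so an r-ary predicate gives |H|^r atoms:
  r: 5^2 = 25
Total ground atoms: 25.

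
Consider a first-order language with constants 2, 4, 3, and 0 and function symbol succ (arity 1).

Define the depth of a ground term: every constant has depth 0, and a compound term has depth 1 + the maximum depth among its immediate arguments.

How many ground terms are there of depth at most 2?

12

Let N_k = |{terms of depth ≤ k}|. Then N_0 = 4 and N_k = 4 + N_{k-1} for k ≥ 1 (one summand per function symbol, arity giving the exponent).
N_0 = 4
N_1 = 4 + 4 = 8
N_2 = 4 + 8 = 12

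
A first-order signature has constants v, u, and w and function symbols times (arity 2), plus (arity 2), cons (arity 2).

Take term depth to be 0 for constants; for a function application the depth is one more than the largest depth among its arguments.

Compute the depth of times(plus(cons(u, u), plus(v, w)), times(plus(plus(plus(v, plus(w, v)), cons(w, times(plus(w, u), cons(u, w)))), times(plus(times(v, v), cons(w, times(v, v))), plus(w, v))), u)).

7

depth(cons(u, u)) = 1 + max(0, 0) = 1
depth(plus(v, w)) = 1 + max(0, 0) = 1
depth(plus(cons(u, u), plus(v, w))) = 1 + max(1, 1) = 2
depth(plus(w, v)) = 1 + max(0, 0) = 1
depth(plus(v, plus(w, v))) = 1 + max(0, 1) = 2
depth(plus(w, u)) = 1 + max(0, 0) = 1
depth(cons(u, w)) = 1 + max(0, 0) = 1
depth(times(plus(w, u), cons(u, w))) = 1 + max(1, 1) = 2
depth(cons(w, times(plus(w, u), cons(u, w)))) = 1 + max(0, 2) = 3
depth(plus(plus(v, plus(w, v)), cons(w, times(plus(w, u), cons(u, w))))) = 1 + max(2, 3) = 4
depth(times(v, v)) = 1 + max(0, 0) = 1
depth(cons(w, times(v, v))) = 1 + max(0, 1) = 2
depth(plus(times(v, v), cons(w, times(v, v)))) = 1 + max(1, 2) = 3
depth(times(plus(times(v, v), cons(w, times(v, v))), plus(w, v))) = 1 + max(3, 1) = 4
depth(plus(plus(plus(v, plus(w, v)), cons(w, times(plus(w, u), cons(u, w)))), times(plus(times(v, v), cons(w, times(v, v))), plus(w, v)))) = 1 + max(4, 4) = 5
depth(times(plus(plus(plus(v, plus(w, v)), cons(w, times(plus(w, u), cons(u, w)))), times(plus(times(v, v), cons(w, times(v, v))), plus(w, v))), u)) = 1 + max(5, 0) = 6
depth(times(plus(cons(u, u), plus(v, w)), times(plus(plus(plus(v, plus(w, v)), cons(w, times(plus(w, u), cons(u, w)))), times(plus(times(v, v), cons(w, times(v, v))), plus(w, v))), u))) = 1 + max(2, 6) = 7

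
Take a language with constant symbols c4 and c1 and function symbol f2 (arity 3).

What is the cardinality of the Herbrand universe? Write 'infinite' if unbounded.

The signature has at least one function symbol (f2, arity 3) and at least one constant (c4).
Iterating f2 gives infinitely many distinct ground terms: c4, f2(c4, c4, c4), f2(f2(c4, c4, c4), f2(c4, c4, c4), f2(c4, c4, c4)), ...
So the Herbrand universe is infinite.

infinite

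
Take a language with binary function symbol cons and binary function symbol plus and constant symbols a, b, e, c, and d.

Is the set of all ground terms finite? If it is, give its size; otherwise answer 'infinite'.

infinite

The signature has at least one function symbol (cons, arity 2) and at least one constant (a).
Iterating cons gives infinitely many distinct ground terms: a, cons(a, a), cons(cons(a, a), cons(a, a)), ...
So the Herbrand universe is infinite.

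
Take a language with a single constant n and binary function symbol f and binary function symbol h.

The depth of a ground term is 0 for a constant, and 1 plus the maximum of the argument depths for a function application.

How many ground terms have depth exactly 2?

Count level by level. With function symbols f/2, h/2, the terms of depth ≤ k are the 1 constant together with each function applied to depth-≤(k−1) tuples, so N_k = 1 + N_{k-1}^2 + N_{k-1}^2.
N_0 = 1
N_1 = 1 + 1^2 + 1^2 = 3
N_2 = 1 + 3^2 + 3^2 = 19
Terms of depth exactly 2: N_2 − N_1 = 19 − 3 = 16.

16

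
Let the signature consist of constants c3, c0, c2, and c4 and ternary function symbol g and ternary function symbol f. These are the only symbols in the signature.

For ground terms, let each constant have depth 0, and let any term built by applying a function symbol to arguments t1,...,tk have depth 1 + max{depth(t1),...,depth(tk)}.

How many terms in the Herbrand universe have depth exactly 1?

128

Count level by level. With function symbols g/3, f/3, the terms of depth ≤ k are the 4 constants together with each function applied to depth-≤(k−1) tuples, so N_k = 4 + N_{k-1}^3 + N_{k-1}^3.
N_0 = 4
N_1 = 4 + 4^3 + 4^3 = 132
Terms of depth exactly 1: N_1 − N_0 = 132 − 4 = 128.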